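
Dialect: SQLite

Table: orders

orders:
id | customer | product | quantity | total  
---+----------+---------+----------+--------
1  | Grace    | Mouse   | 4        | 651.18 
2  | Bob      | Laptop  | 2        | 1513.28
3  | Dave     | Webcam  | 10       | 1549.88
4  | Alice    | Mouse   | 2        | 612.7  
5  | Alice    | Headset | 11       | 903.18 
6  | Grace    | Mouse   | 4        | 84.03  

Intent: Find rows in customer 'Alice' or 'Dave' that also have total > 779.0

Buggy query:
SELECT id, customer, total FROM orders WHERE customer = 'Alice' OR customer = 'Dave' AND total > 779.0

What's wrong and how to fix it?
Bug: Without parentheses, AND is evaluated before OR, so the total filter only applies to the 'Dave' branch

Fix: Add parentheses around the OR so the AND applies to both alternatives

Corrected query:
SELECT id, customer, total FROM orders WHERE (customer = 'Alice' OR customer = 'Dave') AND total > 779.0

Result:
id | customer | total  
---+----------+--------
3  | Dave     | 1549.88
5  | Alice    | 903.18 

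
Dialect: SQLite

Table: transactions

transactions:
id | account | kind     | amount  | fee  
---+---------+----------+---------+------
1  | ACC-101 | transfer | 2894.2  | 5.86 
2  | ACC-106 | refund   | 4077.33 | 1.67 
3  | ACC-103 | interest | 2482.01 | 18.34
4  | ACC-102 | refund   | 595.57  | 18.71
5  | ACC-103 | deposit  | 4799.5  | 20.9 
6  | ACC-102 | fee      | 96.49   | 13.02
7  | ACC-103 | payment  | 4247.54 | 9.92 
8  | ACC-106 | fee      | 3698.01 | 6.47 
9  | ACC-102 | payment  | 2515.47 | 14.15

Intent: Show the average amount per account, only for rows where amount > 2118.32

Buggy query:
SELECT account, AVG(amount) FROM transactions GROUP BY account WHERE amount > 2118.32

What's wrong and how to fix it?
Bug: Row-level WHERE must come before GROUP BY in the clause order

Fix: Move the WHERE clause before GROUP BY

Corrected query:
SELECT account, AVG(amount) FROM transactions WHERE amount > 2118.32 GROUP BY account

Result:
account | AVG(amount)
--------+------------
ACC-101 | 2894.2     
ACC-102 | 2515.47    
ACC-103 | 3843.016667
ACC-106 | 3887.67    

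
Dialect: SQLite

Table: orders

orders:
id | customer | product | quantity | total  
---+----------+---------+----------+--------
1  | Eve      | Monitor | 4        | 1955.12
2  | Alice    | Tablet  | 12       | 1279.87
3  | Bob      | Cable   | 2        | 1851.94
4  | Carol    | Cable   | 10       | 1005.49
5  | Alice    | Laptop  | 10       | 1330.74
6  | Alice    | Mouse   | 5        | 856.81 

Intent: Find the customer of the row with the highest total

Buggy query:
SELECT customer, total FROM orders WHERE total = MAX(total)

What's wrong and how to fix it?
Bug: MAX(total) is an aggregate and cannot be used directly in WHERE

Fix: Use a subquery: WHERE total = (SELECT MAX(total) FROM orders)

Corrected query:
SELECT customer, total FROM orders WHERE total = (SELECT MAX(total) FROM orders)

Result:
customer | total  
---------+--------
Eve      | 1955.12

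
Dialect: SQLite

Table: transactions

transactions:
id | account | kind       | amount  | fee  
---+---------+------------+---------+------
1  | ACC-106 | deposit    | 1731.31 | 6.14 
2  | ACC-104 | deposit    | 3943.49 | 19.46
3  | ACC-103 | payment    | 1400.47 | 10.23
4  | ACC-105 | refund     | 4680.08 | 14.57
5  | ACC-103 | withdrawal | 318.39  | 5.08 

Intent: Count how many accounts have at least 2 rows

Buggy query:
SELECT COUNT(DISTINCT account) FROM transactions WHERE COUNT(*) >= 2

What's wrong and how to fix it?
Bug: WHERE filters individual rows, not groups, so a group-level COUNT is invalid there

Fix: Group first with HAVING COUNT(*) >= 2, then COUNT the resulting groups

Corrected query:
SELECT COUNT(*) FROM (SELECT account FROM transactions GROUP BY account HAVING COUNT(*) >= 2)

Result:
COUNT(*)
--------
1       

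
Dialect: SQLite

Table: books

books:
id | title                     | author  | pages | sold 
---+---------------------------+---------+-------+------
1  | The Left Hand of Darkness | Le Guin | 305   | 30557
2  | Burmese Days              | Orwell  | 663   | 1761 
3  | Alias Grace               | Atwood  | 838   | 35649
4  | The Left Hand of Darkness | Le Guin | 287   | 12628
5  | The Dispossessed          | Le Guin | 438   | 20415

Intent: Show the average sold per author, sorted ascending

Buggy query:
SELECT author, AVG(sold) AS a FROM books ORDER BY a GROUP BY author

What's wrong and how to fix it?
Bug: GROUP BY must precede ORDER BY

Fix: Reorder: SELECT … FROM … GROUP BY … ORDER BY …

Corrected query:
SELECT author, AVG(sold) AS a FROM books GROUP BY author ORDER BY a

Result:
author  | a    
--------+------
Orwell  | 1761 
Le Guin | 21200
Atwood  | 35649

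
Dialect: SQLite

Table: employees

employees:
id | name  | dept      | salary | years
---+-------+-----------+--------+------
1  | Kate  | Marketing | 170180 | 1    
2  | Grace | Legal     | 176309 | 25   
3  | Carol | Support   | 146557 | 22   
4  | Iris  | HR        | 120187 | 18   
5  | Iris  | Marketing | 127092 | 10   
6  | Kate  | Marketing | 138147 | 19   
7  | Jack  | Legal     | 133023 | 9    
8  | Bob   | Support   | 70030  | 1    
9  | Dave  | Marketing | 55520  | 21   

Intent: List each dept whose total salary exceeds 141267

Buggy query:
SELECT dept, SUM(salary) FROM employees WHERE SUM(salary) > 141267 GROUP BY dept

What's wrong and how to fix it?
Bug: WHERE runs before GROUP BY, so aggregates aren't available there

Fix: Use HAVING (which filters groups after aggregation) instead of WHERE

Corrected query:
SELECT dept, SUM(salary) FROM employees GROUP BY dept HAVING SUM(salary) > 141267

Result:
dept      | SUM(salary)
----------+------------
Legal     | 309332     
Marketing | 490939     
Support   | 216587     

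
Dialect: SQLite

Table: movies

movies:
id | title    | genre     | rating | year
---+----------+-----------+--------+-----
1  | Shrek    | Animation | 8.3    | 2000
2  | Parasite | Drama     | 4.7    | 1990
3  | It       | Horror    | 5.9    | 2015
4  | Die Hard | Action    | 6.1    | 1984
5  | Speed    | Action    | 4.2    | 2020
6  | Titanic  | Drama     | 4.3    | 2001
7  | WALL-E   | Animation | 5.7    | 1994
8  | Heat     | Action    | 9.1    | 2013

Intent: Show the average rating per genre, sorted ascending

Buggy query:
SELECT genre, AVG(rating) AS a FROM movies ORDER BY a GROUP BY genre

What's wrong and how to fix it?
Bug: GROUP BY must precede ORDER BY

Fix: Move ORDER BY to the end, after GROUP BY

Corrected query:
SELECT genre, AVG(rating) AS a FROM movies GROUP BY genre ORDER BY a

Result:
genre     | a       
----------+---------
Drama     | 4.5     
Horror    | 5.9     
Action    | 6.466667
Animation | 7       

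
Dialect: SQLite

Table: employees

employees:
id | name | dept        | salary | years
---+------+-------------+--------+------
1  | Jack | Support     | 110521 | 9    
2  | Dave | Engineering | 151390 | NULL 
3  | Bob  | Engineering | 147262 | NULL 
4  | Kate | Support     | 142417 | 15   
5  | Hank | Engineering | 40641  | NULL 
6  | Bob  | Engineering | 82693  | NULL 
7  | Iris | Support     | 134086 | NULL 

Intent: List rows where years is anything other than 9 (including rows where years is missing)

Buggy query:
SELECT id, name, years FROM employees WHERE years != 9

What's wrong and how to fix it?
Bug: Inequality against NULL is unknown, not true; rows with NULL are dropped

Fix: Add an explicit OR years IS NULL to include the missing-value rows

Corrected query:
SELECT id, name, years FROM employees WHERE years != 9 OR years IS NULL

Result:
id | name | years
---+------+------
2  | Dave | NULL 
3  | Bob  | NULL 
4  | Kate | 15   
5  | Hank | NULL 
6  | Bob  | NULL 
7  | Iris | NULL 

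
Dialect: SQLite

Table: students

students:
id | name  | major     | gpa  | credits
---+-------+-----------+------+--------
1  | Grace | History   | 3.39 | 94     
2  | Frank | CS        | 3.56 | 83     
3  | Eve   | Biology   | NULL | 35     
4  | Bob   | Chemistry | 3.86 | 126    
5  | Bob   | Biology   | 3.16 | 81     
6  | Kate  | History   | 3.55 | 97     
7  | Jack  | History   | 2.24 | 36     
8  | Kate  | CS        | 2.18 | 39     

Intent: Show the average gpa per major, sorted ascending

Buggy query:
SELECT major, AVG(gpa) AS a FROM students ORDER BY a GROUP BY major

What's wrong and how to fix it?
Bug: GROUP BY must precede ORDER BY

Fix: Reorder: SELECT … FROM … GROUP BY … ORDER BY …

Corrected query:
SELECT major, AVG(gpa) AS a FROM students GROUP BY major ORDER BY a

Result:
major     | a   
----------+-----
CS        | 2.87
History   | 3.06
Biology   | 3.16
Chemistry | 3.86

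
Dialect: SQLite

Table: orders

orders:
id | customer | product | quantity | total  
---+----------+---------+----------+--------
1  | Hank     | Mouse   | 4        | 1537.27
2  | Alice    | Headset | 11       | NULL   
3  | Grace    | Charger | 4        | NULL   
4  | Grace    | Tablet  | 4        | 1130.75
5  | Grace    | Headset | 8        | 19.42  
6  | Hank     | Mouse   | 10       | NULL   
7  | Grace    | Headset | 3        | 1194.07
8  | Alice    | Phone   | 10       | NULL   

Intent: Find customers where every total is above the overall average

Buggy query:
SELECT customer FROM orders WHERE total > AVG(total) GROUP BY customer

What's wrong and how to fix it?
Bug: AVG() is an aggregate; it can't sit directly in WHERE

Fix: Compute the overall average in a scalar subquery and compare each group's MIN against it in HAVING

Corrected query:
SELECT customer FROM orders GROUP BY customer HAVING MIN(total) > (SELECT AVG(total) FROM orders)

Result:
customer
--------
Hank    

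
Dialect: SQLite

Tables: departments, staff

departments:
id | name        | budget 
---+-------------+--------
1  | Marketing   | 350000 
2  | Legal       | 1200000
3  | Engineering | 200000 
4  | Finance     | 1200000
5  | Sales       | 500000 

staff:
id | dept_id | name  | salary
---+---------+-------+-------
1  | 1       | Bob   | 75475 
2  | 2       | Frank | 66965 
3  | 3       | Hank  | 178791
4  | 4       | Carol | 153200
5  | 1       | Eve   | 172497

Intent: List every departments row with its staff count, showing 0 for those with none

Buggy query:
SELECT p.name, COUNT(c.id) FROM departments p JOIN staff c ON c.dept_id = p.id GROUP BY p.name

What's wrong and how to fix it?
Bug: INNER JOIN drops departments rows that have no matching staff rows

Fix: Use LEFT JOIN so parents without children still appear (COUNT(c.id) gives 0)

Corrected query:
SELECT p.name, COUNT(c.id) FROM departments p LEFT JOIN staff c ON c.dept_id = p.id GROUP BY p.name

Result:
name        | COUNT(c.id)
------------+------------
Engineering | 1          
Finance     | 1          
Legal       | 1          
Marketing   | 2          
Sales       | 0          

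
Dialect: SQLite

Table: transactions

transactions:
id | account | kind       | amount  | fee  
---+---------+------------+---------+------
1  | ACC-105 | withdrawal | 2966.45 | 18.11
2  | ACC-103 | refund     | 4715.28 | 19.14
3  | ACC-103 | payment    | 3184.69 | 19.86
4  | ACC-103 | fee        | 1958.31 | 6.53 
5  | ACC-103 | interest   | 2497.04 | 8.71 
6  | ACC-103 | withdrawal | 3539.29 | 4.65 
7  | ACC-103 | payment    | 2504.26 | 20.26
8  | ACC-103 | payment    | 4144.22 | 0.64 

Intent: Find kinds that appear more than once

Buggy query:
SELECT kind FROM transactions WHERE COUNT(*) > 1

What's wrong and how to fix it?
Bug: WHERE can't reference COUNT(*); aggregates are computed after WHERE

Fix: GROUP BY kind, then filter groups with HAVING COUNT(*) > 1

Corrected query:
SELECT kind FROM transactions GROUP BY kind HAVING COUNT(*) > 1

Result:
kind      
----------
payment   
withdrawal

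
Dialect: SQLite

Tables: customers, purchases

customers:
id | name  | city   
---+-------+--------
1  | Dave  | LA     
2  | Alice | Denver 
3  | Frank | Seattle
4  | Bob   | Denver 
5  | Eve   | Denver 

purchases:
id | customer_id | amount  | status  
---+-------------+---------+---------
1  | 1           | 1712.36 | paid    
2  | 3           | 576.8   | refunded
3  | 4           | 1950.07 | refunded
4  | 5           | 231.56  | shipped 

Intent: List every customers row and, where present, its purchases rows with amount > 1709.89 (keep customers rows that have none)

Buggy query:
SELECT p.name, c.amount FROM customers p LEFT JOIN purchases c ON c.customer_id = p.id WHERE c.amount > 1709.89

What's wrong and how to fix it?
Bug: A WHERE condition on the right-hand table after LEFT JOIN drops unmatched parents

Fix: Put 'c.amount > 1709.89' in the JOIN's ON clause instead of WHERE

Corrected query:
SELECT p.name, c.amount FROM customers p LEFT JOIN purchases c ON c.customer_id = p.id AND c.amount > 1709.89

Result:
name  | amount 
------+--------
Dave  | 1712.36
Alice | NULL   
Frank | NULL   
Bob   | 1950.07
Eve   | NULL   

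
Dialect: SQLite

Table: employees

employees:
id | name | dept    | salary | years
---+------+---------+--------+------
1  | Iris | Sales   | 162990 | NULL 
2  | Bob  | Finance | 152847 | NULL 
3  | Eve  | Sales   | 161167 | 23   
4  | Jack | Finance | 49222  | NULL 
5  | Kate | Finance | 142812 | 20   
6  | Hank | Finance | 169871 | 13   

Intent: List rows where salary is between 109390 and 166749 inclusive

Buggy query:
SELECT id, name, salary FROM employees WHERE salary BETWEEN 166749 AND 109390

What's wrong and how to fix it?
Bug: The bounds are reversed; BETWEEN a AND b requires a <= b to match anything

Fix: Write BETWEEN 109390 AND 166749

Corrected query:
SELECT id, name, salary FROM employees WHERE salary BETWEEN 109390 AND 166749

Result:
id | name | salary
---+------+-------
1  | Iris | 162990
2  | Bob  | 152847
3  | Eve  | 161167
5  | Kate | 142812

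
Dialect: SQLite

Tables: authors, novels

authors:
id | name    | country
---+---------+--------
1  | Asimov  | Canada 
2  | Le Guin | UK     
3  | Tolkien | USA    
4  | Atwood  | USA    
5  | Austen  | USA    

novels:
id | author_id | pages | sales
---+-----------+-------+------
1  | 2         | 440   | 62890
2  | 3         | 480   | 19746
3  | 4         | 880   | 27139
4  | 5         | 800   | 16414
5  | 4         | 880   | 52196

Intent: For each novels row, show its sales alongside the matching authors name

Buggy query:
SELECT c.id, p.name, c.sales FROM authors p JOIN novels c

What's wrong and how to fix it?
Bug: JOIN with no ON clause produces a cartesian product; every novels row pairs with every authors row

Fix: Add ON c.author_id = p.id to the JOIN

Corrected query:
SELECT c.id, p.name, c.sales FROM authors p JOIN novels c ON c.author_id = p.id

Result:
id | name    | sales
---+---------+------
1  | Le Guin | 62890
2  | Tolkien | 19746
3  | Atwood  | 27139
4  | Austen  | 16414
5  | Atwood  | 52196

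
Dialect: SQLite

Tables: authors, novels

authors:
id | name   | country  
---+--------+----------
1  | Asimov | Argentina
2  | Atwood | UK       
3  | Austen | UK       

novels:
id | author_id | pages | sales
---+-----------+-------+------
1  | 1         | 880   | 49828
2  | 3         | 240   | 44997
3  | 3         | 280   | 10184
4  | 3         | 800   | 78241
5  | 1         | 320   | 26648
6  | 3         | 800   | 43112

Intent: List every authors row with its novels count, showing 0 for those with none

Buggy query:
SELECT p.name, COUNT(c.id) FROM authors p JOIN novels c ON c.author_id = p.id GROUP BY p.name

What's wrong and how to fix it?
Bug: An inner join excludes parents with zero children

Fix: Use LEFT JOIN so parents without children still appear (COUNT(c.id) gives 0)

Corrected query:
SELECT p.name, COUNT(c.id) FROM authors p LEFT JOIN novels c ON c.author_id = p.id GROUP BY p.name

Result:
name   | COUNT(c.id)
-------+------------
Asimov | 2          
Atwood | 0          
Austen | 4          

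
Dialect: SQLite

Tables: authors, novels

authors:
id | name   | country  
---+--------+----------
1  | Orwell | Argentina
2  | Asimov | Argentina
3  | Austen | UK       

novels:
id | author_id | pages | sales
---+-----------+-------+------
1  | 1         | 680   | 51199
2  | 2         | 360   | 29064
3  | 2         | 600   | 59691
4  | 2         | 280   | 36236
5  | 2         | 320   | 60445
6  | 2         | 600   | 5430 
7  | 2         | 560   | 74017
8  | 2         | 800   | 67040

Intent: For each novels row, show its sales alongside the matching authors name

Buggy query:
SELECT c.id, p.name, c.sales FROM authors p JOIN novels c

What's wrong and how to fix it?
Bug: JOIN with no ON clause produces a cartesian product; every novels row pairs with every authors row

Fix: Add ON c.author_id = p.id to the JOIN

Corrected query:
SELECT c.id, p.name, c.sales FROM authors p JOIN novels c ON c.author_id = p.id

Result:
id | name   | sales
---+--------+------
1  | Orwell | 51199
2  | Asimov | 29064
3  | Asimov | 59691
4  | Asimov | 36236
5  | Asimov | 60445
6  | Asimov | 5430 
7  | Asimov | 74017
8  | Asimov | 67040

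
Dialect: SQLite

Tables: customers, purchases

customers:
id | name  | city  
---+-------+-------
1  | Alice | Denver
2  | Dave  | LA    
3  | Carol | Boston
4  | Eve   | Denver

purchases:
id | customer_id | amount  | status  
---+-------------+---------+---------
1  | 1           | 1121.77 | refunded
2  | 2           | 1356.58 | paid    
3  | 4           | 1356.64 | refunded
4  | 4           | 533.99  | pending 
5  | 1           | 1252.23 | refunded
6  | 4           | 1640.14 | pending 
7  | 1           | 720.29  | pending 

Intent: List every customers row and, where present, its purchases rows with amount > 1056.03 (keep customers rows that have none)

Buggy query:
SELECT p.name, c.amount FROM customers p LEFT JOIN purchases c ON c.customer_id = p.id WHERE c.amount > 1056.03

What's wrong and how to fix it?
Bug: Filtering c.amount in WHERE discards the NULL rows produced by LEFT JOIN, turning it into an inner join

Fix: Move the right-table condition into the ON clause so unmatched parents are kept

Corrected query:
SELECT p.name, c.amount FROM customers p LEFT JOIN purchases c ON c.customer_id = p.id AND c.amount > 1056.03

Result:
name  | amount 
------+--------
Alice | 1121.77
Alice | 1252.23
Dave  | 1356.58
Carol | NULL   
Eve   | 1356.64
Eve   | 1640.14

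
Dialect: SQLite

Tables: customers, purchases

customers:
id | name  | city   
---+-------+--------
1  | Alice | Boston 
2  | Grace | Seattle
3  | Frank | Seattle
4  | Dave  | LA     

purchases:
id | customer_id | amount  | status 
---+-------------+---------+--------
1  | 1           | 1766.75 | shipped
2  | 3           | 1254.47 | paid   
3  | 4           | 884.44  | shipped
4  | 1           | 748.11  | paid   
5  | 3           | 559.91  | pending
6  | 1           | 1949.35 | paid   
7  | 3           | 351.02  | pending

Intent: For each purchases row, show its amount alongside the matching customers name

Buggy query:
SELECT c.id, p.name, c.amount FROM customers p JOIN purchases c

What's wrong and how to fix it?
Bug: JOIN with no ON clause produces a cartesian product; every purchases row pairs with every customers row

Fix: Add ON c.customer_id = p.id to the JOIN

Corrected query:
SELECT c.id, p.name, c.amount FROM customers p JOIN purchases c ON c.customer_id = p.id

Result:
id | name  | amount 
---+-------+--------
1  | Alice | 1766.75
2  | Frank | 1254.47
3  | Dave  | 884.44 
4  | Alice | 748.11 
5  | Frank | 559.91 
6  | Alice | 1949.35
7  | Frank | 351.02 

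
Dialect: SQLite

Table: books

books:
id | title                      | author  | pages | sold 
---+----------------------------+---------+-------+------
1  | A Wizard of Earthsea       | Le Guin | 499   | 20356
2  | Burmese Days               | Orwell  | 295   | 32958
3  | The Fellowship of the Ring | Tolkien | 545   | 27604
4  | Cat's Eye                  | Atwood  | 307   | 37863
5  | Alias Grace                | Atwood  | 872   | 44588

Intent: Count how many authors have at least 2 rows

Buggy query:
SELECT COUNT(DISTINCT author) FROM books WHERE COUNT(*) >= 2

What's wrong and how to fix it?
Bug: WHERE filters individual rows, not groups, so a group-level COUNT is invalid there

Fix: Use a subquery that GROUPs and filters with HAVING, then count its rows

Corrected query:
SELECT COUNT(*) FROM (SELECT author FROM books GROUP BY author HAVING COUNT(*) >= 2)

Result:
COUNT(*)
--------
1       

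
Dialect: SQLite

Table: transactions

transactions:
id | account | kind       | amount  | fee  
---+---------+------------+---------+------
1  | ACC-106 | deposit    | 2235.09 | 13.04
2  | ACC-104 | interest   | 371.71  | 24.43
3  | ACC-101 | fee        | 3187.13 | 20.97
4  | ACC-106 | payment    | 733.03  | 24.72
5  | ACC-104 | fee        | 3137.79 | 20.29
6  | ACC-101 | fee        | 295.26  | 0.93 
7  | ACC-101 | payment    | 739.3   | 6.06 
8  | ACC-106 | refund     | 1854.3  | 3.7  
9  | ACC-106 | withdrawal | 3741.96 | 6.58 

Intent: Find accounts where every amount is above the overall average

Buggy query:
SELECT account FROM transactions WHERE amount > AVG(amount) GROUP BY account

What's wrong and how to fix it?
Bug: AVG() is an aggregate; it can't sit directly in WHERE

Fix: Use a subquery for AVG and a HAVING MIN(...) filter so the condition holds for every row in the group

Corrected query:
SELECT account FROM transactions GROUP BY account HAVING MIN(amount) > (SELECT AVG(amount) FROM transactions)

Result:
(no rows)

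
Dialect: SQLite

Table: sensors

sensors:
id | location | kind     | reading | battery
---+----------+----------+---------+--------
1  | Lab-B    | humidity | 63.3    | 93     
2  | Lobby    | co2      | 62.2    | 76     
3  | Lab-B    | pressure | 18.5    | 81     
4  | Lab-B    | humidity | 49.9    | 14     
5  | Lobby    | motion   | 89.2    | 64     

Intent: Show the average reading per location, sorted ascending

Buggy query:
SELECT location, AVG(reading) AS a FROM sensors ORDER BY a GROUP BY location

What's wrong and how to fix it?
Bug: ORDER BY appears before GROUP BY; SQL clause order requires GROUP BY first

Fix: Reorder: SELECT … FROM … GROUP BY … ORDER BY …

Corrected query:
SELECT location, AVG(reading) AS a FROM sensors GROUP BY location ORDER BY a

Result:
location | a   
---------+-----
Lab-B    | 43.9
Lobby    | 75.7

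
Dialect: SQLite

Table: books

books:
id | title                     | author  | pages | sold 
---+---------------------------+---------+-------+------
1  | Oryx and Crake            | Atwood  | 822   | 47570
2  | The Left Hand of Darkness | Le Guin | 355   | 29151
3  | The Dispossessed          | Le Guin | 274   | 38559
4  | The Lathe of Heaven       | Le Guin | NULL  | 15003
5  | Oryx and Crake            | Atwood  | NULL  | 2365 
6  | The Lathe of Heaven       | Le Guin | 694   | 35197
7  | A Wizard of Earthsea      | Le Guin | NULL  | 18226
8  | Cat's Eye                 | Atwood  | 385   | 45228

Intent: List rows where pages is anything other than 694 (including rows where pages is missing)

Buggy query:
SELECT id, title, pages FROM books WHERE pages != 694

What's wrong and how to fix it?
Bug: Inequality against NULL is unknown, not true; rows with NULL are dropped

Fix: Handle NULL separately with IS NULL alongside the inequality

Corrected query:
SELECT id, title, pages FROM books WHERE pages != 694 OR pages IS NULL

Result:
id | title                     | pages
---+---------------------------+------
1  | Oryx and Crake            | 822  
2  | The Left Hand of Darkness | 355  
3  | The Dispossessed          | 274  
4  | The Lathe of Heaven       | NULL 
5  | Oryx and Crake            | NULL 
7  | A Wizard of Earthsea      | NULL 
8  | Cat's Eye                 | 385  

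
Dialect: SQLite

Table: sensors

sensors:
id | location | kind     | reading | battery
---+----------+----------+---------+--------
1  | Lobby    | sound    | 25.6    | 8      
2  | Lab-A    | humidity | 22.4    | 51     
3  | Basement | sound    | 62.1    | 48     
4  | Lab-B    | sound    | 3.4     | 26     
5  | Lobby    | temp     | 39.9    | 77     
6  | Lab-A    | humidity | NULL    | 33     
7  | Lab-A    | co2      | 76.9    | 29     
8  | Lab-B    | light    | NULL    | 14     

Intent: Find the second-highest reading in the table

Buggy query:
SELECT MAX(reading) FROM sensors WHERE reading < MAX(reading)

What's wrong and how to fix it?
Bug: The inner MAX is an aggregate inside WHERE, which is not allowed

Fix: Put the inner MAX in a scalar subquery

Corrected query:
SELECT MAX(reading) FROM sensors WHERE reading < (SELECT MAX(reading) FROM sensors)

Result:
MAX(reading)
------------
62.1        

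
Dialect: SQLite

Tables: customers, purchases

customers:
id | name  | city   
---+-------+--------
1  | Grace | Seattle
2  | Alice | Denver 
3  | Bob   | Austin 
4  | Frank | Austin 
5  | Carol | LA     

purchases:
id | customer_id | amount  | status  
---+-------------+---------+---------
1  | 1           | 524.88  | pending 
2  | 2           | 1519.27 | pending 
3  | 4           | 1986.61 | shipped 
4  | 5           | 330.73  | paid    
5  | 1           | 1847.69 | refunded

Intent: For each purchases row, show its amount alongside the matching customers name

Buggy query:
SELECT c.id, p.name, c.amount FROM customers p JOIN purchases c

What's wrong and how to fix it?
Bug: Missing join condition: each purchases row is matched to all customers rows instead of just its own

Fix: Add ON c.customer_id = p.id to the JOIN

Corrected query:
SELECT c.id, p.name, c.amount FROM customers p JOIN purchases c ON c.customer_id = p.id

Result:
id | name  | amount 
---+-------+--------
1  | Grace | 524.88 
2  | Alice | 1519.27
3  | Frank | 1986.61
4  | Carol | 330.73 
5  | Grace | 1847.69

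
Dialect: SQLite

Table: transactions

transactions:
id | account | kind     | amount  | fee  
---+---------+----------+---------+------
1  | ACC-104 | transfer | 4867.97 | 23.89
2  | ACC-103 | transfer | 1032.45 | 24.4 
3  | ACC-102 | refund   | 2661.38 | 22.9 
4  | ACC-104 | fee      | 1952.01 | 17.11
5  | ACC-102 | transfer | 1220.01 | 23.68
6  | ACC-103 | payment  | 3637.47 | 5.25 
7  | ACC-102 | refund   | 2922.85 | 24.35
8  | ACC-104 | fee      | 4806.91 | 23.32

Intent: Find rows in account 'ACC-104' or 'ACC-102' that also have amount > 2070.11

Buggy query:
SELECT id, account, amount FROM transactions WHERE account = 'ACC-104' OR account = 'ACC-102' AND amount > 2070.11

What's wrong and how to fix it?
Bug: AND binds tighter than OR, so this parses as account = 'ACC-104' OR (account = 'ACC-102' AND amount > 2070.11)

Fix: Group the OR with parentheses (or use IN), then AND the threshold

Corrected query:
SELECT id, account, amount FROM transactions WHERE (account = 'ACC-104' OR account = 'ACC-102') AND amount > 2070.11

Result:
id | account | amount 
---+---------+--------
1  | ACC-104 | 4867.97
3  | ACC-102 | 2661.38
7  | ACC-102 | 2922.85
8  | ACC-104 | 4806.91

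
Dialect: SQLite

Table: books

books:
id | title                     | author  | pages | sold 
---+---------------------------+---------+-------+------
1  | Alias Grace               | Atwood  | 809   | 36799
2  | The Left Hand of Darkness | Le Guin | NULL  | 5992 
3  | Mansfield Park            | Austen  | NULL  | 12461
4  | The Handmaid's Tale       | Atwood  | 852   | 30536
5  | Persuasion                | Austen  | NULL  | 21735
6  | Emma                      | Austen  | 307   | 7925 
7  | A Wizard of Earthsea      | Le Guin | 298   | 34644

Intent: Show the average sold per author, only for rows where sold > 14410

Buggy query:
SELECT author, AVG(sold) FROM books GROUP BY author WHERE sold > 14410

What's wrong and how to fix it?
Bug: Row-level WHERE must come before GROUP BY in the clause order

Fix: Place WHERE between FROM and GROUP BY

Corrected query:
SELECT author, AVG(sold) FROM books WHERE sold > 14410 GROUP BY author

Result:
author  | AVG(sold)
--------+----------
Atwood  | 33667.5  
Austen  | 21735    
Le Guin | 34644    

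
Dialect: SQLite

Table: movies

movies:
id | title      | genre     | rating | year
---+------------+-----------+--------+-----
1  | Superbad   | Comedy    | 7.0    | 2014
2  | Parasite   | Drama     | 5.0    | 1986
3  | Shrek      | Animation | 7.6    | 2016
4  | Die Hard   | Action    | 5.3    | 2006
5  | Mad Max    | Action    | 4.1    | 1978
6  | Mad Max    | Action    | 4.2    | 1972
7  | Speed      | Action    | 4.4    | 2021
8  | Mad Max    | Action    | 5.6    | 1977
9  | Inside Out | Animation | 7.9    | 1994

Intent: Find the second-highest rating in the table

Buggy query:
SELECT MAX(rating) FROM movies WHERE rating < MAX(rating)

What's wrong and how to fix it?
Bug: The inner MAX is an aggregate inside WHERE, which is not allowed

Fix: Compute the overall MAX in a subquery, then take MAX of rows below it

Corrected query:
SELECT MAX(rating) FROM movies WHERE rating < (SELECT MAX(rating) FROM movies)

Result:
MAX(rating)
-----------
7.6        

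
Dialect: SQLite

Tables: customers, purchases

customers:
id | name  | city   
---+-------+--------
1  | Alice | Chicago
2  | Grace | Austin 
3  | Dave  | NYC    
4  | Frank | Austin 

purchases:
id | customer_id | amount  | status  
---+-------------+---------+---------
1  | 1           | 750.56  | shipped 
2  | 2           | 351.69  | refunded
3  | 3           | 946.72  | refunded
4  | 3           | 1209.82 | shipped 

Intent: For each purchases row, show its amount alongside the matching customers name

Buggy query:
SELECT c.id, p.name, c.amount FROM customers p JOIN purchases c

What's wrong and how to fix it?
Bug: JOIN with no ON clause produces a cartesian product; every purchases row pairs with every customers row

Fix: Add ON c.customer_id = p.id to the JOIN

Corrected query:
SELECT c.id, p.name, c.amount FROM customers p JOIN purchases c ON c.customer_id = p.id

Result:
id | name  | amount 
---+-------+--------
1  | Alice | 750.56 
2  | Grace | 351.69 
3  | Dave  | 946.72 
4  | Dave  | 1209.82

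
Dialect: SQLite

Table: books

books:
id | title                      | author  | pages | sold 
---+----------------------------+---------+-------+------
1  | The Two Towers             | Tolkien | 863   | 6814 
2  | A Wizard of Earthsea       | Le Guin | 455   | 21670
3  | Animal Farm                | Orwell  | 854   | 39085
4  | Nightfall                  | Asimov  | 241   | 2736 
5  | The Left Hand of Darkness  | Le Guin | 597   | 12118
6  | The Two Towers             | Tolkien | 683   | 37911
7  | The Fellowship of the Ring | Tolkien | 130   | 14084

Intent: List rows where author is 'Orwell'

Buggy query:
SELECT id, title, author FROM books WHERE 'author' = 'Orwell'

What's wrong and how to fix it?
Bug: 'author' in single quotes is a string literal, not the column; the comparison is literal-vs-literal and never true

Fix: Remove the quotes around the column name (or use double quotes for an identifier)

Corrected query:
SELECT id, title, author FROM books WHERE author = 'Orwell'

Result:
id | title       | author
---+-------------+-------
3  | Animal Farm | Orwell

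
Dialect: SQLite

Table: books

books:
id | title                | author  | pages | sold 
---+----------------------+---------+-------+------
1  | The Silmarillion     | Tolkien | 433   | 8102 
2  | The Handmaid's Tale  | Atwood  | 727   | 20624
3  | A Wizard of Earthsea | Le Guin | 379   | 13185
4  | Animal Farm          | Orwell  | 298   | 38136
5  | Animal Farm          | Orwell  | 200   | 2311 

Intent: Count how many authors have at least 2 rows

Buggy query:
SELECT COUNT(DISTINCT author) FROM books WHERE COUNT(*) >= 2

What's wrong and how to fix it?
Bug: COUNT(*) cannot appear in WHERE; the per-group count doesn't exist yet

Fix: Use a subquery that GROUPs and filters with HAVING, then count its rows

Corrected query:
SELECT COUNT(*) FROM (SELECT author FROM books GROUP BY author HAVING COUNT(*) >= 2)

Result:
COUNT(*)
--------
1       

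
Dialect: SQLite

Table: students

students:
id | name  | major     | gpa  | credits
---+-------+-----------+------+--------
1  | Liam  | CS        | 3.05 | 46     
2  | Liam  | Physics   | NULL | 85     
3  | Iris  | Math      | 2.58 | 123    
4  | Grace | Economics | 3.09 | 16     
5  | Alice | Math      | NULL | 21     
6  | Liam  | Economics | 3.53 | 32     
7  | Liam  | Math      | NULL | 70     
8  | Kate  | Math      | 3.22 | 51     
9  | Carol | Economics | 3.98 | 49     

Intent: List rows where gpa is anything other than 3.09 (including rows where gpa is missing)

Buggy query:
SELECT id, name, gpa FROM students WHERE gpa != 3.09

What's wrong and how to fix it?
Bug: 'gpa != 3.09' is unknown when gpa is NULL, so NULL rows are silently excluded

Fix: Handle NULL separately with IS NULL alongside the inequality

Corrected query:
SELECT id, name, gpa FROM students WHERE gpa != 3.09 OR gpa IS NULL

Result:
id | name  | gpa 
---+-------+-----
1  | Liam  | 3.05
2  | Liam  | NULL
3  | Iris  | 2.58
5  | Alice | NULL
6  | Liam  | 3.53
7  | Liam  | NULL
8  | Kate  | 3.22
9  | Carol | 3.98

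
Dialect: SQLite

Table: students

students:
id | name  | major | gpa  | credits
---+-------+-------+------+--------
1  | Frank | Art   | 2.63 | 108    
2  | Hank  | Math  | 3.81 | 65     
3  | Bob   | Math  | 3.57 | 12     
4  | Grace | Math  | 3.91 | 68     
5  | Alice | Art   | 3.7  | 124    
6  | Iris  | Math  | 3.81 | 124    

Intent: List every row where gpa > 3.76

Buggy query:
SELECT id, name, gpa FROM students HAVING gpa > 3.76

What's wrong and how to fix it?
Bug: This is a non-aggregate query (no GROUP BY, no aggregates), so in SQLite the HAVING clause is invalid here; a row-level condition belongs in WHERE

Fix: Replace HAVING with WHERE since the condition applies to individual rows

Corrected query:
SELECT id, name, gpa FROM students WHERE gpa > 3.76

Result:
id | name  | gpa 
---+-------+-----
2  | Hank  | 3.81
4  | Grace | 3.91
6  | Iris  | 3.81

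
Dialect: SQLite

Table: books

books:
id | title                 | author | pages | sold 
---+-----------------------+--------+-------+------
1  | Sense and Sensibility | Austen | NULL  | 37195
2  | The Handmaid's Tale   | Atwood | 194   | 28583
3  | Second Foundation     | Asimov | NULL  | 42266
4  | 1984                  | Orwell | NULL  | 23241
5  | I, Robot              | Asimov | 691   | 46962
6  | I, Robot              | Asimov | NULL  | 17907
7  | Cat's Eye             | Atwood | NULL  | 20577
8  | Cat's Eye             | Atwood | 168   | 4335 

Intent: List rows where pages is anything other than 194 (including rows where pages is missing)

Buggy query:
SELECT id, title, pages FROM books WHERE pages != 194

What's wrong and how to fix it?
Bug: 'pages != 194' is unknown when pages is NULL, so NULL rows are silently excluded

Fix: Add an explicit OR pages IS NULL to include the missing-value rows

Corrected query:
SELECT id, title, pages FROM books WHERE pages != 194 OR pages IS NULL

Result:
id | title                 | pages
---+-----------------------+------
1  | Sense and Sensibility | NULL 
3  | Second Foundation     | NULL 
4  | 1984                  | NULL 
5  | I, Robot              | 691  
6  | I, Robot              | NULL 
7  | Cat's Eye             | NULL 
8  | Cat's Eye             | 168  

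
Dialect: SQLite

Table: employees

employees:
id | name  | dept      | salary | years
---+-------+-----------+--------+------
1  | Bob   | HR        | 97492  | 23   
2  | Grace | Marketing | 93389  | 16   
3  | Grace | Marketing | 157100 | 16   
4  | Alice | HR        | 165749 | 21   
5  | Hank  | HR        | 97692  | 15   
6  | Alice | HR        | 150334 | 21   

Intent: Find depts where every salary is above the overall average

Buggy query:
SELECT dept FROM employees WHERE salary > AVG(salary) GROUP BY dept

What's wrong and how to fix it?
Bug: WHERE evaluates per row before aggregation, so AVG() is unavailable

Fix: Compute the overall average in a scalar subquery and compare each group's MIN against it in HAVING

Corrected query:
SELECT dept FROM employees GROUP BY dept HAVING MIN(salary) > (SELECT AVG(salary) FROM employees)

Result:
(no rows)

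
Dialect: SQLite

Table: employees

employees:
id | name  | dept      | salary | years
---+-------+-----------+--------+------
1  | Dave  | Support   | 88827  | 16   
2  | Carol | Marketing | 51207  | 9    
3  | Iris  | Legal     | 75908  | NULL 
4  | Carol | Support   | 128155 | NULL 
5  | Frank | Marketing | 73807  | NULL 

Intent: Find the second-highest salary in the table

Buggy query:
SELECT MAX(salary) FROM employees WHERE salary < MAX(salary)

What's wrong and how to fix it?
Bug: MAX(salary) on the right of the comparison is an aggregate-in-WHERE error

Fix: Put the inner MAX in a scalar subquery

Corrected query:
SELECT MAX(salary) FROM employees WHERE salary < (SELECT MAX(salary) FROM employees)

Result:
MAX(salary)
-----------
88827      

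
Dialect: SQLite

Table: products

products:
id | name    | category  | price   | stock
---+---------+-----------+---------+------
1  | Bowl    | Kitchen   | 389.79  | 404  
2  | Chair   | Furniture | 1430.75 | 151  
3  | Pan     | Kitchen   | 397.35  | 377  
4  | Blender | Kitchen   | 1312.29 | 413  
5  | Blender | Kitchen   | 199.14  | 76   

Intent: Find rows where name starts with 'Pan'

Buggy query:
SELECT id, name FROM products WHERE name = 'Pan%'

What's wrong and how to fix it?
Bug: Wildcards only work with LIKE; '=' treats '%' as a literal character

Fix: Replace '=' with LIKE so 'Pan%' is treated as a pattern

Corrected query:
SELECT id, name FROM products WHERE name LIKE 'Pan%'

Result:
id | name
---+-----
3  | Pan 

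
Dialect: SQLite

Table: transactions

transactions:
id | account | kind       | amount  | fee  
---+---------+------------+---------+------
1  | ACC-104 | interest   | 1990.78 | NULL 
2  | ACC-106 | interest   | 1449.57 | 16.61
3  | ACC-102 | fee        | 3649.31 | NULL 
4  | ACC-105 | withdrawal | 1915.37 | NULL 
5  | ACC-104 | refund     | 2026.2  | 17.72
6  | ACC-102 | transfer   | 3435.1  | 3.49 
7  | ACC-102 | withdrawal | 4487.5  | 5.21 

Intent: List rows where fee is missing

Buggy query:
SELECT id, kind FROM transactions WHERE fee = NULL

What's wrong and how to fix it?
Bug: Comparing to NULL with '=' never matches; NULL = NULL is unknown, not true

Fix: Replace '= NULL' with 'IS NULL'

Corrected query:
SELECT id, kind FROM transactions WHERE fee IS NULL

Result:
id | kind      
---+-----------
1  | interest  
3  | fee       
4  | withdrawal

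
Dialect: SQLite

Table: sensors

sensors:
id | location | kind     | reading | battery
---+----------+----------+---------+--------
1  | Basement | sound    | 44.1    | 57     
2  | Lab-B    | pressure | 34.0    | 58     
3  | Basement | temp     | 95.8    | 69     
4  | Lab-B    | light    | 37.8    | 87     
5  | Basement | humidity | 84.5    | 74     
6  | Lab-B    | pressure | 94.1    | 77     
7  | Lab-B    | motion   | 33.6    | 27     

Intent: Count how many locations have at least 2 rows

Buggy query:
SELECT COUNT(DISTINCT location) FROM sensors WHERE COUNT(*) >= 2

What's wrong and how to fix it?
Bug: COUNT(*) cannot appear in WHERE; the per-group count doesn't exist yet

Fix: Use a subquery that GROUPs and filters with HAVING, then count its rows

Corrected query:
SELECT COUNT(*) FROM (SELECT location FROM sensors GROUP BY location HAVING COUNT(*) >= 2)

Result:
COUNT(*)
--------
2       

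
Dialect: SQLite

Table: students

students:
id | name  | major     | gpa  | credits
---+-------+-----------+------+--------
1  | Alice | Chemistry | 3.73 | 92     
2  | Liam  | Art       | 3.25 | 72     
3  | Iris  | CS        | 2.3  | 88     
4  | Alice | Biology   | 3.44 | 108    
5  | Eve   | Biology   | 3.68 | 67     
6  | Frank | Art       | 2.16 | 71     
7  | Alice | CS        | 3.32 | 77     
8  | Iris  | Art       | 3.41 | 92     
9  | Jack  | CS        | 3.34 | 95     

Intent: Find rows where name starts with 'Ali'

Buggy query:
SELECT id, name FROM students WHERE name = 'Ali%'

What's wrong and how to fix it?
Bug: Wildcards only work with LIKE; '=' treats '%' as a literal character

Fix: Replace '=' with LIKE so 'Ali%' is treated as a pattern

Corrected query:
SELECT id, name FROM students WHERE name LIKE 'Ali%'

Result:
id | name 
---+------
1  | Alice
4  | Alice
7  | Alice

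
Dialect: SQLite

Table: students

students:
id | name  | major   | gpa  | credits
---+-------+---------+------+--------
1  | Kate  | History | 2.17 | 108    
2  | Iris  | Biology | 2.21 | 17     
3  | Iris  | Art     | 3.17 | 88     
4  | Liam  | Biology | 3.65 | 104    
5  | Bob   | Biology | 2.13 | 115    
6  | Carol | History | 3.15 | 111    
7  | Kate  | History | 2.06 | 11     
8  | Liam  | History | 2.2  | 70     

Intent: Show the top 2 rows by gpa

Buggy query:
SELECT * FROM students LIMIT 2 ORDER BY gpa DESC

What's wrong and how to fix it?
Bug: ORDER BY cannot follow LIMIT; LIMIT is the final clause

Fix: Swap the clauses: ORDER BY first, then LIMIT

Corrected query:
SELECT * FROM students ORDER BY gpa DESC LIMIT 2

Result:
id | name | major   | gpa  | credits
---+------+---------+------+--------
4  | Liam | Biology | 3.65 | 104    
3  | Iris | Art     | 3.17 | 88     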